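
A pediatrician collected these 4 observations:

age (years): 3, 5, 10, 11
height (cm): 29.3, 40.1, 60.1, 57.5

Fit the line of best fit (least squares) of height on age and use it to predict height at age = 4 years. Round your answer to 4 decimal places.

n = 4, Σx = 29, Σy = 187, Σxy = 1521.9, Σx² = 255
Sxx = Σx² − (Σx)²/n = 255 − 210.25 = 44.75
Sxy = Σxy − (Σx)(Σy)/n = 1521.9 − 1355.75 = 166.15
b = Sxy/Sxx = 166.15/44.75 = 3.712849
a = ȳ − b·x̄ = 46.75 − 3.712849·7.25 = 19.831844
ŷ(4) = a + b·4 = 19.831844 + 3.712849·4 = 34.683240

34.6832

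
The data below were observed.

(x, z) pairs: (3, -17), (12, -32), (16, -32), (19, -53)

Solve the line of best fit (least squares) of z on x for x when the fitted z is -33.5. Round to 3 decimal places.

n = 4, Σx = 50, Σy = -134, Σxy = -1954, Σx² = 770
Sxx = Σx² − (Σx)²/n = 770 − 625 = 145
Sxy = Σxy − (Σx)(Σy)/n = -1954 − (-1675) = -279
b = Sxy/Sxx = -279/145 = -1.924138
a = ȳ − b·x̄ = -33.5 − (-1.924138)·12.5 = -9.448276
Set a + b·x = -33.5: x = (-33.5 − (-9.448276)) / (-1.924138) = 12.5

12.500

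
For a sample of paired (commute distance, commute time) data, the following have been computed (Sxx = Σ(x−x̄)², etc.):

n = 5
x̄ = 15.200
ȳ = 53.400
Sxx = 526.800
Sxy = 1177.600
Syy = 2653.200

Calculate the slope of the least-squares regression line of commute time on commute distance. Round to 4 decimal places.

b = Sxy/Sxx = 1177.6/526.8 = 2.235383

2.2354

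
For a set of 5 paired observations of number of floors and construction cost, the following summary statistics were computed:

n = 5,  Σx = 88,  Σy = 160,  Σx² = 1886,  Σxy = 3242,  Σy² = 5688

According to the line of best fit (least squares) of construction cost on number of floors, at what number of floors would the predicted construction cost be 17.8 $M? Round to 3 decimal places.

6.360

Sxx = Σx² − (Σx)²/n = 1886 − 1548.8 = 337.2
Sxy = Σxy − (Σx)(Σy)/n = 3242 − 2816 = 426
b = Sxy/Sxx = 426/337.2 = 1.263345
a = ȳ − b·x̄ = 32 − 1.263345·17.6 = 9.765125
Set a + b·x = 17.8: x = (17.8 − 9.765125) / 1.263345 = 6.36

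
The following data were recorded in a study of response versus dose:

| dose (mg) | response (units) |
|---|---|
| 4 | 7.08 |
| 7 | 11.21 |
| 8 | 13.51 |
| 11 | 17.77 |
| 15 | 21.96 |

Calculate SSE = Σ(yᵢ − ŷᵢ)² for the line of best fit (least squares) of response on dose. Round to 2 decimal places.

n = 5, Σx = 45, Σy = 71.53, Σxy = 739.74, Σx² = 475, Σy² = 1156.3251
Sxx = Σx² − (Σx)²/n = 475 − 405 = 70
Sxy = Σxy − (Σx)(Σy)/n = 739.74 − 643.77 = 95.97
Syy = Σy² − (Σy)²/n = 1156.3251 − 1023.30818 = 133.01692
b = Sxy/Sxx = 95.97/70 = 1.371
SSE = Syy − b·Sxy = 133.01692 − 1.371·95.97 = 1.44205

1.44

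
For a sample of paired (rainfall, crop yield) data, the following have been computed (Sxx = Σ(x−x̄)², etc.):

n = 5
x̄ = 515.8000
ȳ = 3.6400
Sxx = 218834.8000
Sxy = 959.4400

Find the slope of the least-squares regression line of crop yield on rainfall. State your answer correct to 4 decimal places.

b = Sxy/Sxx = 959.44/218834.8 = 0.004384

0.0044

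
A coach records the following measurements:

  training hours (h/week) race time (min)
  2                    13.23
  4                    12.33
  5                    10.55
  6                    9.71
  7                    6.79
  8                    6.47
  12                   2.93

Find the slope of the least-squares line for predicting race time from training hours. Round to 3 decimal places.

-1.116

n = 7, Σx = 44, Σy = 62.01, Σxy = 321.24, Σx² = 338
Sxx = Σx² − (Σx)²/n = 338 − 276.571429 = 61.428571
Sxy = Σxy − (Σx)(Σy)/n = 321.24 − 389.777143 = -68.537143
b = Sxy/Sxx = -68.537143/61.428571 = -1.115721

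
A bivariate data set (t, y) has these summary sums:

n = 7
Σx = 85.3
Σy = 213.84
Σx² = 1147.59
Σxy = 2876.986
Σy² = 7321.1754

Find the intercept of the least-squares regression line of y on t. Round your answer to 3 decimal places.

-0.008

Sxx = Σx² − (Σx)²/n = 1147.59 − 1039.441429 = 108.148571
Sxy = Σxy − (Σx)(Σy)/n = 2876.986 − 2605.793143 = 271.192857
b = Sxy/Sxx = 271.192857/108.148571 = 2.507595
a = ȳ − b·x̄ = 30.548571 − 2.507595·12.185714 = -0.008269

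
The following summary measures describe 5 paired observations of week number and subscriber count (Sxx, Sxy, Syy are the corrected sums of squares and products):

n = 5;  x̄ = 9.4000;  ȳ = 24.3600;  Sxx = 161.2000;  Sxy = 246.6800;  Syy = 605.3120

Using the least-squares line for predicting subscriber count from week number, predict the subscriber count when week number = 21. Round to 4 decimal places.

b = Sxy/Sxx = 246.68/161.2 = 1.530273
a = ȳ − b·x̄ = 24.36 − 1.530273·9.4 = 9.975434
ŷ(21) = a + b·21 = 9.975434 + 1.530273·21 = 42.111166

42.1112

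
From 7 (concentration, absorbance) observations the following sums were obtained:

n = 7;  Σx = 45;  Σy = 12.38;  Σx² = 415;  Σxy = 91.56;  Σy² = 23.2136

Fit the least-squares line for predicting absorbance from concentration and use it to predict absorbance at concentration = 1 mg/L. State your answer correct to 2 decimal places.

1.25

Sxx = Σx² − (Σx)²/n = 415 − 289.285714 = 125.714286
Sxy = Σxy − (Σx)(Σy)/n = 91.56 − 79.585714 = 11.974286
b = Sxy/Sxx = 11.974286/125.714286 = 0.09525
a = ȳ − b·x̄ = 1.768571 − 0.09525·6.428571 = 1.15625
ŷ(1) = a + b·1 = 1.15625 + 0.09525·1 = 1.2515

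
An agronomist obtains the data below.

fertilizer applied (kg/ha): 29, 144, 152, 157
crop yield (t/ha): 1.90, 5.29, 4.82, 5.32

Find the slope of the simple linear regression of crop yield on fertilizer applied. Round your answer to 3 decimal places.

n = 4, Σx = 482, Σy = 17.33, Σxy = 2384.74, Σx² = 69330
Sxx = Σx² − (Σx)²/n = 69330 − 58081 = 11249
Sxy = Σxy − (Σx)(Σy)/n = 2384.74 − 2088.265 = 296.475
b = Sxy/Sxx = 296.475/11249 = 0.026356

0.026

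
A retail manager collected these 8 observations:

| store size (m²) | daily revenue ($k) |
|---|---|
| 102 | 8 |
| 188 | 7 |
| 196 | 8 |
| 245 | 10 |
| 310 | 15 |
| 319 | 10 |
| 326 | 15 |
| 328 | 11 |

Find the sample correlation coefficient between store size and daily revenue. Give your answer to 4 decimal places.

0.7466

n = 8, Σx = 2014, Σy = 84, Σxy = 22488, Σx² = 555910, Σy² = 948
Sxx = Σx² − (Σx)²/n = 555910 − 507024.5 = 48885.5
Sxy = Σxy − (Σx)(Σy)/n = 22488 − 21147 = 1341
Syy = Σy² − (Σy)²/n = 948 − 882 = 66
r = Sxy/√(Sxx·Syy) = 1341/√(3226443) = 1341/1796.230219 = 0.746564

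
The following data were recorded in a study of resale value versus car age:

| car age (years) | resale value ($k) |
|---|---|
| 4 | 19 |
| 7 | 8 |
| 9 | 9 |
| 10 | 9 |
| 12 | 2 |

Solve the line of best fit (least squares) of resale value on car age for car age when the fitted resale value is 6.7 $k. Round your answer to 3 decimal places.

9.881

n = 5, Σx = 42, Σy = 47, Σxy = 327, Σx² = 390
Sxx = Σx² − (Σx)²/n = 390 − 352.8 = 37.2
Sxy = Σxy − (Σx)(Σy)/n = 327 − 394.8 = -67.8
b = Sxy/Sxx = -67.8/37.2 = -1.822581
a = ȳ − b·x̄ = 9.4 − (-1.822581)·8.4 = 24.709677
Set a + b·x = 6.7: x = (6.7 − 24.709677) / (-1.822581) = 9.881416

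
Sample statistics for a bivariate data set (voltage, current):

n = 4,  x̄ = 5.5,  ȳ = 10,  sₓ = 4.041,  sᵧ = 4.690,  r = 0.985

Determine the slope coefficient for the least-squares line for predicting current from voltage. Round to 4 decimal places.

b = r · sᵧ/sₓ = 0.985 · 4.69/4.041 = 1.143195

1.1432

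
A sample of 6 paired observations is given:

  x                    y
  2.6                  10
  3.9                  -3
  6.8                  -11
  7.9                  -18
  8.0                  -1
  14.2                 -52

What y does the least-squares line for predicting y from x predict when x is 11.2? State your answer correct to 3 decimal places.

-32.089

n = 6, Σx = 43.4, Σy = -75, Σxy = -949.1, Σx² = 396.26
Sxx = Σx² − (Σx)²/n = 396.26 − 313.926667 = 82.333333
Sxy = Σxy − (Σx)(Σy)/n = -949.1 − (-542.5) = -406.6
b = Sxy/Sxx = -406.6/82.333333 = -4.938462
a = ȳ − b·x̄ = -12.5 − (-4.938462)·7.233333 = 23.221538
ŷ(11.2) = a + b·11.2 = 23.221538 + (-4.938462)·11.2 = -32.089231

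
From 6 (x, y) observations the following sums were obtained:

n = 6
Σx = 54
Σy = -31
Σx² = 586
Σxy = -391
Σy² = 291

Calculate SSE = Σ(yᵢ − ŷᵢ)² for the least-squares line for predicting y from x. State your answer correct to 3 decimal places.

5.393

Sxx = Σx² − (Σx)²/n = 586 − 486 = 100
Sxy = Σxy − (Σx)(Σy)/n = -391 − (-279) = -112
Syy = Σy² − (Σy)²/n = 291 − 160.166667 = 130.833333
b = Sxy/Sxx = -112/100 = -1.12
SSE = Syy − b·Sxy = 130.833333 − (-1.12)·(-112) = 5.393333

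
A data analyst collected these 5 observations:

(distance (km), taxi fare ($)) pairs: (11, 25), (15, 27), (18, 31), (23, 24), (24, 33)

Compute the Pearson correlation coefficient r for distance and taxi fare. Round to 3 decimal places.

0.403

n = 5, Σx = 91, Σy = 140, Σxy = 2582, Σx² = 1775, Σy² = 3980
Sxx = Σx² − (Σx)²/n = 1775 − 1656.2 = 118.8
Sxy = Σxy − (Σx)(Σy)/n = 2582 − 2548 = 34
Syy = Σy² − (Σy)²/n = 3980 − 3920 = 60
r = Sxy/√(Sxx·Syy) = 34/√(7128) = 34/84.427484 = 0.402712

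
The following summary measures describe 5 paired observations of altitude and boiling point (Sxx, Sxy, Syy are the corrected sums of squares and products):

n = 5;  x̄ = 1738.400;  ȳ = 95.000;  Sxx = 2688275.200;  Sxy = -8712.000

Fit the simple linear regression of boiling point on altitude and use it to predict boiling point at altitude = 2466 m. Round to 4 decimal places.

92.6420

b = Sxy/Sxx = -8712/2688275.2 = -0.003241
a = ȳ − b·x̄ = 95 − (-0.003241)·1738.4 = 100.633702
ŷ(2466) = a + b·2466 = 100.633702 + (-0.003241)·2466 = 92.642038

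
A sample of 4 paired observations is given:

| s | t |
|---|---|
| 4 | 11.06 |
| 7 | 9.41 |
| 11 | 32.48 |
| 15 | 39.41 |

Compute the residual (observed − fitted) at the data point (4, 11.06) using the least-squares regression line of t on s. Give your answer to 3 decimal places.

3.564

n = 4, Σx = 37, Σy = 92.36, Σxy = 1058.54, Σx² = 411
Sxx = Σx² − (Σx)²/n = 411 − 342.25 = 68.75
Sxy = Σxy − (Σx)(Σy)/n = 1058.54 − 854.33 = 204.21
b = Sxy/Sxx = 204.21/68.75 = 2.970327
a = ȳ − b·x̄ = 23.09 − 2.970327·9.25 = -4.385527
ŷ(4) = -4.385527 + 2.970327·4 = 7.495782
residual = y − ŷ = 11.06 − 7.495782 = 3.564218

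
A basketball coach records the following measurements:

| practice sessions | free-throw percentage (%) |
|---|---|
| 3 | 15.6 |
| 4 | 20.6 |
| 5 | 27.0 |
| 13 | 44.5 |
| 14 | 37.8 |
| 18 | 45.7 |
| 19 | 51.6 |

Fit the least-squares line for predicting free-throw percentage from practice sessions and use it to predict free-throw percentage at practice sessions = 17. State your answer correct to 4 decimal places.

46.7272

n = 7, Σx = 76, Σy = 242.8, Σxy = 3174.9, Σx² = 1100
Sxx = Σx² − (Σx)²/n = 1100 − 825.142857 = 274.857143
Sxy = Σxy − (Σx)(Σy)/n = 3174.9 − 2636.114286 = 538.785714
b = Sxy/Sxx = 538.785714/274.857143 = 1.960239
a = ȳ − b·x̄ = 34.685714 − 1.960239·10.857143 = 13.403119
ŷ(17) = a + b·17 = 13.403119 + 1.960239·17 = 46.727183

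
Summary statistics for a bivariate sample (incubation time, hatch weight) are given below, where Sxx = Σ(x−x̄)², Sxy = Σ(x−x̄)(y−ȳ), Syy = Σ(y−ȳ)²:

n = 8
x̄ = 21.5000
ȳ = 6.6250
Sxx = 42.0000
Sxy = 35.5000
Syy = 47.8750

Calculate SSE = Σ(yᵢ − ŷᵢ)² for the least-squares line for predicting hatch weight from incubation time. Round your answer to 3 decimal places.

b = Sxy/Sxx = 35.5/42 = 0.845238
SSE = Syy − b·Sxy = 47.875 − 0.845238·35.5 = 17.869048

17.869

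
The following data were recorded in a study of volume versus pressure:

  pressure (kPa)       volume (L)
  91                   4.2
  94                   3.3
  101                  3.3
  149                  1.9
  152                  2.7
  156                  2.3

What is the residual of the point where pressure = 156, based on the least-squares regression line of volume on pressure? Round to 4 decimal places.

n = 6, Σx = 743, Σy = 17.7, Σxy = 2078, Σx² = 96959
Sxx = Σx² − (Σx)²/n = 96959 − 92008.166667 = 4950.833333
Sxy = Σxy − (Σx)(Σy)/n = 2078 − 2191.85 = -113.85
b = Sxy/Sxx = -113.85/4950.833333 = -0.022996
a = ȳ − b·x̄ = 2.95 − (-0.022996)·123.833333 = 5.797687
ŷ(156) = 5.797687 + (-0.022996)·156 = 2.210291
residual = y − ŷ = 2.3 − 2.210291 = 0.089709

0.0897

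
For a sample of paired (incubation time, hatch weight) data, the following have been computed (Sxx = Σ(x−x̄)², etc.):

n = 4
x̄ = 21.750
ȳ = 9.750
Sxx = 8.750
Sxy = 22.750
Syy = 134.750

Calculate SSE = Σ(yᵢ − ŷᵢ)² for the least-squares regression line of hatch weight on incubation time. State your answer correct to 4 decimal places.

75.6000

b = Sxy/Sxx = 22.75/8.75 = 2.6
SSE = Syy − b·Sxy = 134.75 − 2.6·22.75 = 75.6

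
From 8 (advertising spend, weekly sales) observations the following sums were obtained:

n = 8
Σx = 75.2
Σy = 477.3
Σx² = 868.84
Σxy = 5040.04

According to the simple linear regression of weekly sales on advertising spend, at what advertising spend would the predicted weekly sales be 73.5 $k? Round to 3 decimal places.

Sxx = Σx² − (Σx)²/n = 868.84 − 706.88 = 161.96
Sxy = Σxy − (Σx)(Σy)/n = 5040.04 − 4486.62 = 553.42
b = Sxy/Sxx = 553.42/161.96 = 3.417017
a = ȳ − b·x̄ = 59.6625 − 3.417017·9.4 = 27.542544
Set a + b·x = 73.5: x = (73.5 − 27.542544) / 3.417017 = 13.449585

13.450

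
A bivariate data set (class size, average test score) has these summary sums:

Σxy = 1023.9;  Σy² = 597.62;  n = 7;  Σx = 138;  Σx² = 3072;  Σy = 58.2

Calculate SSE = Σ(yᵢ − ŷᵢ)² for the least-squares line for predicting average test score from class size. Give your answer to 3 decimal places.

Sxx = Σx² − (Σx)²/n = 3072 − 2720.571429 = 351.428571
Sxy = Σxy − (Σx)(Σy)/n = 1023.9 − 1147.371429 = -123.471429
Syy = Σy² − (Σy)²/n = 597.62 − 483.891429 = 113.728571
b = Sxy/Sxx = -123.471429/351.428571 = -0.351341
SSE = Syy − b·Sxy = 113.728571 − (-0.351341)·(-123.471429) = 70.347939

70.348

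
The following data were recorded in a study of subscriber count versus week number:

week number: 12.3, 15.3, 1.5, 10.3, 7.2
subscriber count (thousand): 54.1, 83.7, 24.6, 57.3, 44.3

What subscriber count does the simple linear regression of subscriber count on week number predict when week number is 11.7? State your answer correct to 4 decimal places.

62.0337

n = 5, Σx = 46.6, Σy = 264, Σxy = 2892.09, Σx² = 545.56
Sxx = Σx² − (Σx)²/n = 545.56 − 434.312 = 111.248
Sxy = Σxy − (Σx)(Σy)/n = 2892.09 − 2460.48 = 431.61
b = Sxy/Sxx = 431.61/111.248 = 3.879710
a = ȳ − b·x̄ = 52.8 − 3.879710·9.32 = 16.641101
ŷ(11.7) = a + b·11.7 = 16.641101 + 3.879710·11.7 = 62.033710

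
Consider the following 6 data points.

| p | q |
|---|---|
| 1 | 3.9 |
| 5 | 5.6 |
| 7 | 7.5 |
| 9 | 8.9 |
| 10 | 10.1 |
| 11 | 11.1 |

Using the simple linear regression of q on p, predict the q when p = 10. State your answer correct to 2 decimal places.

9.91

n = 6, Σx = 43, Σy = 47.1, Σxy = 387.6, Σx² = 377
Sxx = Σx² − (Σx)²/n = 377 − 308.166667 = 68.833333
Sxy = Σxy − (Σx)(Σy)/n = 387.6 − 337.55 = 50.05
b = Sxy/Sxx = 50.05/68.833333 = 0.727119
a = ȳ − b·x̄ = 7.85 − 0.727119·7.166667 = 2.638983
ŷ(10) = a + b·10 = 2.638983 + 0.727119·10 = 9.910169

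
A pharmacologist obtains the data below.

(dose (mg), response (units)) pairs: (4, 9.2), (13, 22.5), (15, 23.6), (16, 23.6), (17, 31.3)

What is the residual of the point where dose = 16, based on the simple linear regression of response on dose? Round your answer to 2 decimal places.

-2.81

n = 5, Σx = 65, Σy = 110.2, Σxy = 1593, Σx² = 955
Sxx = Σx² − (Σx)²/n = 955 − 845 = 110
Sxy = Σxy − (Σx)(Σy)/n = 1593 − 1432.6 = 160.4
b = Sxy/Sxx = 160.4/110 = 1.458182
a = ȳ − b·x̄ = 22.04 − 1.458182·13 = 3.083636
ŷ(16) = 3.083636 + 1.458182·16 = 26.414545
residual = y − ŷ = 23.6 − 26.414545 = -2.814545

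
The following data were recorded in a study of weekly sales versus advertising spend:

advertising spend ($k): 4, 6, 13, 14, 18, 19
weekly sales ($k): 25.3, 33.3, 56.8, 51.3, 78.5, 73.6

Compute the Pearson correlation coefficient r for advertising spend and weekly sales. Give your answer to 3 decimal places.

n = 6, Σx = 74, Σy = 318.8, Σxy = 4569, Σx² = 1102, Σy² = 19186.12
Sxx = Σx² − (Σx)²/n = 1102 − 912.666667 = 189.333333
Sxy = Σxy − (Σx)(Σy)/n = 4569 − 3931.866667 = 637.133333
Syy = Σy² − (Σy)²/n = 19186.12 − 16938.906667 = 2247.213333
r = Sxy/√(Sxx·Syy) = 637.133333/√(425472.391111) = 637.133333/652.282447 = 0.976775

0.977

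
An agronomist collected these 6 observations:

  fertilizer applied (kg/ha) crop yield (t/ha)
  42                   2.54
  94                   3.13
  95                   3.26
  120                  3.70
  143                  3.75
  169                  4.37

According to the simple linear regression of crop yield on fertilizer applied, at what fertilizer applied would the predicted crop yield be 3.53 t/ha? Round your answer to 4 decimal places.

115.6312

n = 6, Σx = 663, Σy = 20.75, Σxy = 2429.38, Σx² = 83035
Sxx = Σx² − (Σx)²/n = 83035 − 73261.5 = 9773.5
Sxy = Σxy − (Σx)(Σy)/n = 2429.38 − 2292.875 = 136.505
b = Sxy/Sxx = 136.505/9773.5 = 0.013967
a = ȳ − b·x̄ = 3.458333 − 0.013967·110.5 = 1.914997
Set a + b·x = 3.53: x = (3.53 − 1.914997) / 0.013967 = 115.631198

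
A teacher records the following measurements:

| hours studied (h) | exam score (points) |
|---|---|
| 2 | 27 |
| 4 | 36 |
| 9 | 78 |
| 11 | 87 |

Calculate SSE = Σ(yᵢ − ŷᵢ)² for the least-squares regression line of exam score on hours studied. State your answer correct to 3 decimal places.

28.698

n = 4, Σx = 26, Σy = 228, Σxy = 1857, Σx² = 222, Σy² = 15678
Sxx = Σx² − (Σx)²/n = 222 − 169 = 53
Sxy = Σxy − (Σx)(Σy)/n = 1857 − 1482 = 375
Syy = Σy² − (Σy)²/n = 15678 − 12996 = 2682
b = Sxy/Sxx = 375/53 = 7.075472
SSE = Syy − b·Sxy = 2682 − 7.075472·375 = 28.698113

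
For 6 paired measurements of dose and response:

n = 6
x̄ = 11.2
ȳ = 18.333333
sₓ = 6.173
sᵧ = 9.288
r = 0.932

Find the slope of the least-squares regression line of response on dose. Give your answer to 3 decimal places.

1.402

b = r · sᵧ/sₓ = 0.932 · 9.288/6.173 = 1.402303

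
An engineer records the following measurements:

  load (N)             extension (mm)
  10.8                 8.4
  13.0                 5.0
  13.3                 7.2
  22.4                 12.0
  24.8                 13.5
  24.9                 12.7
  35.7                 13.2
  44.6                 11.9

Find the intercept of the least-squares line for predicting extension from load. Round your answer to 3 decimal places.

5.967

n = 8, Σx = 189.5, Σy = 83.9, Σxy = 2173.29, Σx² = 5462.99
Sxx = Σx² − (Σx)²/n = 5462.99 − 4488.78125 = 974.20875
Sxy = Σxy − (Σx)(Σy)/n = 2173.29 − 1987.38125 = 185.90875
b = Sxy/Sxx = 185.90875/974.20875 = 0.190831
a = ȳ − b·x̄ = 10.4875 − 0.190831·23.6875 = 5.967202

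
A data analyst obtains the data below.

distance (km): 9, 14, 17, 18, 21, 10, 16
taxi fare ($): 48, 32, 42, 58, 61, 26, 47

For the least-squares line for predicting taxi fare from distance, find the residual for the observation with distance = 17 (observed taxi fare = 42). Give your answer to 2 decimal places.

-6.80

n = 7, Σx = 105, Σy = 314, Σxy = 4931, Σx² = 1687
Sxx = Σx² − (Σx)²/n = 1687 − 1575 = 112
Sxy = Σxy − (Σx)(Σy)/n = 4931 − 4710 = 221
b = Sxy/Sxx = 221/112 = 1.973214
a = ȳ − b·x̄ = 44.857143 − 1.973214·15 = 15.258929
ŷ(17) = 15.258929 + 1.973214·17 = 48.803571
residual = y − ŷ = 42 − 48.803571 = -6.803571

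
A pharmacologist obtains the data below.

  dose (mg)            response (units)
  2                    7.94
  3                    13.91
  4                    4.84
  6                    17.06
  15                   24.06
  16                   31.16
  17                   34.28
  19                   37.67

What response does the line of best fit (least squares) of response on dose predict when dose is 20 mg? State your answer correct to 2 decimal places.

37.42

n = 8, Σx = 82, Σy = 170.92, Σxy = 2337.28, Σx² = 1196
Sxx = Σx² − (Σx)²/n = 1196 − 840.5 = 355.5
Sxy = Σxy − (Σx)(Σy)/n = 2337.28 − 1751.93 = 585.35
b = Sxy/Sxx = 585.35/355.5 = 1.646554
a = ȳ − b·x̄ = 21.365 − 1.646554·10.25 = 4.487820
ŷ(20) = a + b·20 = 4.487820 + 1.646554·20 = 37.418903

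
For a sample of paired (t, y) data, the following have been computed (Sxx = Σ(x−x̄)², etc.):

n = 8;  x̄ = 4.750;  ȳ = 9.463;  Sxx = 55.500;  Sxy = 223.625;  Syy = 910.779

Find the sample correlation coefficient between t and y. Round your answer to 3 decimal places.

0.995

r = Sxy/√(Sxx·Syy) = 223.625/√(50548.2345) = 223.625/224.829345 = 0.994643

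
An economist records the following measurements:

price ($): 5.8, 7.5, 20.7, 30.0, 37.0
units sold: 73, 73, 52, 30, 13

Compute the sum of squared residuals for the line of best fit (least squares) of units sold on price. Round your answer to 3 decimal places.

n = 5, Σx = 101, Σy = 241, Σxy = 3428.3, Σx² = 2787.38, Σy² = 14431
Sxx = Σx² − (Σx)²/n = 2787.38 − 2040.2 = 747.18
Sxy = Σxy − (Σx)(Σy)/n = 3428.3 − 4868.2 = -1439.9
Syy = Σy² − (Σy)²/n = 14431 − 11616.2 = 2814.8
b = Sxy/Sxx = -1439.9/747.18 = -1.927113
SSE = Syy − b·Sxy = 2814.8 − (-1.927113)·(-1439.9) = 39.950553

39.951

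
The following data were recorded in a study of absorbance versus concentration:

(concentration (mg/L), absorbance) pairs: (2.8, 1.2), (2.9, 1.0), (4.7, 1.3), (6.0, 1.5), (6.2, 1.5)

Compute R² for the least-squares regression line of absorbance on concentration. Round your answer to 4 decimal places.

0.8699

n = 5, Σx = 22.6, Σy = 6.5, Σxy = 30.67, Σx² = 112.78, Σy² = 8.63
Sxx = Σx² − (Σx)²/n = 112.78 − 102.152 = 10.628
Sxy = Σxy − (Σx)(Σy)/n = 30.67 − 29.38 = 1.29
Syy = Σy² − (Σy)²/n = 8.63 − 8.45 = 0.18
R² = Sxy²/(Sxx·Syy) = (1.29)²/(10.628·0.18) = 0.869872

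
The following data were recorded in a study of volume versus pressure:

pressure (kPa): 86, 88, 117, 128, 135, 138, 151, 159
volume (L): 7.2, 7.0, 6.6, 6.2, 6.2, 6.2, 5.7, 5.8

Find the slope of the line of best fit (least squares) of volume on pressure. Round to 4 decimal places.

n = 8, Σx = 1002, Σy = 50.9, Σxy = 6276.5, Σx² = 130564
Sxx = Σx² − (Σx)²/n = 130564 − 125500.5 = 5063.5
Sxy = Σxy − (Σx)(Σy)/n = 6276.5 − 6375.225 = -98.725
b = Sxy/Sxx = -98.725/5063.5 = -0.019497

-0.0195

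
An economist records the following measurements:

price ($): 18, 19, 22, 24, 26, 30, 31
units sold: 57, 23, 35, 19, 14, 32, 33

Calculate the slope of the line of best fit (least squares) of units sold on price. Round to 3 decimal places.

n = 7, Σx = 170, Σy = 213, Σxy = 5036, Σx² = 4282
Sxx = Σx² − (Σx)²/n = 4282 − 4128.571429 = 153.428571
Sxy = Σxy − (Σx)(Σy)/n = 5036 − 5172.857143 = -136.857143
b = Sxy/Sxx = -136.857143/153.428571 = -0.891993

-0.892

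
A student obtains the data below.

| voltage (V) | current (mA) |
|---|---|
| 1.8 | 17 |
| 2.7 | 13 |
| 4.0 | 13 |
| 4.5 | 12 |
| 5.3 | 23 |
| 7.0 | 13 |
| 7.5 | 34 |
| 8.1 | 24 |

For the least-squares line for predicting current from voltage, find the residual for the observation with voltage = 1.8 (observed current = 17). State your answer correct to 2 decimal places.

4.91

n = 8, Σx = 40.9, Σy = 149, Σxy = 834, Σx² = 245.73
Sxx = Σx² − (Σx)²/n = 245.73 − 209.10125 = 36.62875
Sxy = Σxy − (Σx)(Σy)/n = 834 − 761.7625 = 72.2375
b = Sxy/Sxx = 72.2375/36.62875 = 1.972153
a = ȳ − b·x̄ = 18.625 − 1.972153·5.1125 = 8.542368
ŷ(1.8) = 8.542368 + 1.972153·1.8 = 12.092243
residual = y − ŷ = 17 − 12.092243 = 4.907757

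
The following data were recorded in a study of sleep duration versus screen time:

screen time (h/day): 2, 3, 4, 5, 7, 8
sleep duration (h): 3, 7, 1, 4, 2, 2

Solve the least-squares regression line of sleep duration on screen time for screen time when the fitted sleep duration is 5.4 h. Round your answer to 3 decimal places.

n = 6, Σx = 29, Σy = 19, Σxy = 81, Σx² = 167
Sxx = Σx² − (Σx)²/n = 167 − 140.166667 = 26.833333
Sxy = Σxy − (Σx)(Σy)/n = 81 − 91.833333 = -10.833333
b = Sxy/Sxx = -10.833333/26.833333 = -0.403727
a = ȳ − b·x̄ = 3.166667 − (-0.403727)·4.833333 = 5.118012
Set a + b·x = 5.4: x = (5.4 − 5.118012) / (-0.403727) = -0.698462

-0.698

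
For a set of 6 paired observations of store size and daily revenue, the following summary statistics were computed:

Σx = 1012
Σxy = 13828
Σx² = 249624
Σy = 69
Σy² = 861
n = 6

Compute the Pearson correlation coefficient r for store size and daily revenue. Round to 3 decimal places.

Sxx = Σx² − (Σx)²/n = 249624 − 170690.666667 = 78933.333333
Sxy = Σxy − (Σx)(Σy)/n = 13828 − 11638 = 2190
Syy = Σy² − (Σy)²/n = 861 − 793.5 = 67.5
r = Sxy/√(Sxx·Syy) = 2190/√(5328000) = 2190/2308.246087 = 0.948772

0.949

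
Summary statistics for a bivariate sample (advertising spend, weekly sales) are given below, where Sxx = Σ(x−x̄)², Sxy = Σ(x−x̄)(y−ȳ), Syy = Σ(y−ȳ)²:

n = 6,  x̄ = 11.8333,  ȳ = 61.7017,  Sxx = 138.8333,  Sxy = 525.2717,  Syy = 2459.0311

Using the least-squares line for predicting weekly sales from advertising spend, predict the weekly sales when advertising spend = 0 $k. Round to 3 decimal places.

16.931

b = Sxy/Sxx = 525.2717/138.8333 = 3.783471
a = ȳ − b·x̄ = 61.7017 − 3.783471·11.8333 = 16.930758
ŷ(0) = a + b·0 = 16.930758 + 3.783471·0 = 16.930758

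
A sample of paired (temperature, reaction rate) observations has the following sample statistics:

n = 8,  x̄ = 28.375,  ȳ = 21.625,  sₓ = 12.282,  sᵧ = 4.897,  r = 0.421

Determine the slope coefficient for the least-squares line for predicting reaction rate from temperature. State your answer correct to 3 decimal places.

0.168

b = r · sᵧ/sₓ = 0.421 · 4.897/12.282 = 0.167858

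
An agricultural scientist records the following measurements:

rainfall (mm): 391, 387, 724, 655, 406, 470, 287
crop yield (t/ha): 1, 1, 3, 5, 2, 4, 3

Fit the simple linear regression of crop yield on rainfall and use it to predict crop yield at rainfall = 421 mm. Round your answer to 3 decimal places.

n = 7, Σx = 3320, Σy = 19, Σxy = 9778, Σx² = 1723956
Sxx = Σx² − (Σx)²/n = 1723956 − 1574628.571429 = 149327.428571
Sxy = Σxy − (Σx)(Σy)/n = 9778 − 9011.428571 = 766.571429
b = Sxy/Sxx = 766.571429/149327.428571 = 0.005133
a = ȳ − b·x̄ = 2.714286 − 0.005133·474.285714 = 0.279543
ŷ(421) = a + b·421 = 0.279543 + 0.005133·421 = 2.440744

2.441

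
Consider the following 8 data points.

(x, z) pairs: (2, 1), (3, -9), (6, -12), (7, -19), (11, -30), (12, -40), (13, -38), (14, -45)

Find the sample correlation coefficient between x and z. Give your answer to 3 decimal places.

-0.984

n = 8, Σx = 68, Σy = -192, Σxy = -2164, Σx² = 728, Σy² = 6556
Sxx = Σx² − (Σx)²/n = 728 − 578 = 150
Sxy = Σxy − (Σx)(Σy)/n = -2164 − (-1632) = -532
Syy = Σy² − (Σy)²/n = 6556 − 4608 = 1948
r = Sxy/√(Sxx·Syy) = -532/√(292200) = -532/540.555270 = -0.984173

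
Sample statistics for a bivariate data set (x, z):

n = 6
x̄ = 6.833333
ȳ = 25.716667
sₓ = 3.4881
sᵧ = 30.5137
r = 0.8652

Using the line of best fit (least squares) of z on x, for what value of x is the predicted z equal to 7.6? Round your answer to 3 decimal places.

b = r · sᵧ/sₓ = 0.8652 · 30.5137/3.4881 = 7.568720
a = ȳ − b·x̄ = 25.716667 − 7.568720·6.833333 = -26.002919
Set a + b·x = 7.6: x = (7.6 − (-26.002919)) / 7.568720 = 4.439709

4.440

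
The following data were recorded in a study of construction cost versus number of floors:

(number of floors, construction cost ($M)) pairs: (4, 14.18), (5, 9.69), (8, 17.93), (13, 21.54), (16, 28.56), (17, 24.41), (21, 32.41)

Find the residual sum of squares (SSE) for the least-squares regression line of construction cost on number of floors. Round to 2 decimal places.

n = 7, Σx = 84, Σy = 148.72, Σxy = 2081.17, Σx² = 1260, Σy² = 3542.3548
Sxx = Σx² − (Σx)²/n = 1260 − 1008 = 252
Sxy = Σxy − (Σx)(Σy)/n = 2081.17 − 1784.64 = 296.53
Syy = Σy² − (Σy)²/n = 3542.3548 − 3159.662629 = 382.692171
b = Sxy/Sxx = 296.53/252 = 1.176706
SSE = Syy − b·Sxy = 382.692171 − 1.176706·296.53 = 33.763438

33.76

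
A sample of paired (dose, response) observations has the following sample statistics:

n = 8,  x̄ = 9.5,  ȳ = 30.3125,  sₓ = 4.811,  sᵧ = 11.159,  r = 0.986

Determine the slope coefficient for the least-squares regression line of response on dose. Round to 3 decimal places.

b = r · sᵧ/sₓ = 0.986 · 11.159/4.811 = 2.287004

2.287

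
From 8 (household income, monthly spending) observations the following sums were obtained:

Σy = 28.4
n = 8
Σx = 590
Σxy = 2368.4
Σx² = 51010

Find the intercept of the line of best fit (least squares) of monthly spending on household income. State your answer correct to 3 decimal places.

0.856

Sxx = Σx² − (Σx)²/n = 51010 − 43512.5 = 7497.5
Sxy = Σxy − (Σx)(Σy)/n = 2368.4 − 2094.5 = 273.9
b = Sxy/Sxx = 273.9/7497.5 = 0.036532
a = ȳ − b·x̄ = 3.55 − 0.036532·73.75 = 0.855752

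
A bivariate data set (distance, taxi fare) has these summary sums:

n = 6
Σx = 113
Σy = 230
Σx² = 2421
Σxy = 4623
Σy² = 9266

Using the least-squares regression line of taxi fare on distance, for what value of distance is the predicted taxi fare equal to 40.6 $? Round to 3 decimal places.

Sxx = Σx² − (Σx)²/n = 2421 − 2128.166667 = 292.833333
Sxy = Σxy − (Σx)(Σy)/n = 4623 − 4331.666667 = 291.333333
b = Sxy/Sxx = 291.333333/292.833333 = 0.994878
a = ȳ − b·x̄ = 38.333333 − 0.994878·18.833333 = 19.596471
Set a + b·x = 40.6: x = (40.6 − 19.596471) / 0.994878 = 21.111670

21.112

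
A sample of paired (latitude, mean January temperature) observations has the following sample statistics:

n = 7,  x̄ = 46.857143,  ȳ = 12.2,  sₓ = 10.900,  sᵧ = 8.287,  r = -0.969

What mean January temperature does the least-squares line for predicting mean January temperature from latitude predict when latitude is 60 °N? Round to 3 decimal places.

2.518

b = r · sᵧ/sₓ = -0.969 · 8.287/10.9 = -0.736707
a = ȳ − b·x̄ = 12.2 − (-0.736707)·46.857143 = 46.719971
ŷ(60) = a + b·60 = 46.719971 + (-0.736707)·60 = 2.517569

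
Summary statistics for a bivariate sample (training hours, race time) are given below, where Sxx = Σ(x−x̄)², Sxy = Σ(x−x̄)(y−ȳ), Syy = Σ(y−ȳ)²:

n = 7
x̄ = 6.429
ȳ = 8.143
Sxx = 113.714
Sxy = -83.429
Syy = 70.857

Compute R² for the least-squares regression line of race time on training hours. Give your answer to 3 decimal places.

R² = Sxy²/(Sxx·Syy) = (-83.429)²/(113.714·70.857) = 0.863848

0.864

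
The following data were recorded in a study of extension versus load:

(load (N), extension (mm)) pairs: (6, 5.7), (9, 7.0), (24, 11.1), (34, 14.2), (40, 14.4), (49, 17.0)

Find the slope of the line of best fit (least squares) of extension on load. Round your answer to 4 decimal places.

n = 6, Σx = 162, Σy = 69.4, Σxy = 2255.4, Σx² = 5850
Sxx = Σx² − (Σx)²/n = 5850 − 4374 = 1476
Sxy = Σxy − (Σx)(Σy)/n = 2255.4 − 1873.8 = 381.6
b = Sxy/Sxx = 381.6/1476 = 0.258537

0.2585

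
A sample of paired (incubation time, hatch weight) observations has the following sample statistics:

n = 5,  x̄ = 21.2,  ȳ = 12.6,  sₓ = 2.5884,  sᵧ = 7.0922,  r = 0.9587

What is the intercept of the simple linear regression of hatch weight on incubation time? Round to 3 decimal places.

-43.089

b = r · sᵧ/sₓ = 0.9587 · 7.0922/2.5884 = 2.626832
a = ȳ − b·x̄ = 12.6 − 2.626832·21.2 = -43.088840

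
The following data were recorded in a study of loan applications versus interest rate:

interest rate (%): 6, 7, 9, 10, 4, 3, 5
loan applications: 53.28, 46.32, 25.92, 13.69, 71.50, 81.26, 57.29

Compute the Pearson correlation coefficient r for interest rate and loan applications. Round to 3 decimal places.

n = 7, Σx = 44, Σy = 349.26, Σxy = 1830.33, Σx² = 316, Σy² = 20841.145
Sxx = Σx² − (Σx)²/n = 316 − 276.571429 = 39.428571
Sxy = Σxy − (Σx)(Σy)/n = 1830.33 − 2195.348571 = -365.018571
Syy = Σy² − (Σy)²/n = 20841.145 − 17426.078229 = 3415.066771
r = Sxy/√(Sxx·Syy) = -365.018571/√(134651.204131) = -365.018571/366.948503 = -0.994741

-0.995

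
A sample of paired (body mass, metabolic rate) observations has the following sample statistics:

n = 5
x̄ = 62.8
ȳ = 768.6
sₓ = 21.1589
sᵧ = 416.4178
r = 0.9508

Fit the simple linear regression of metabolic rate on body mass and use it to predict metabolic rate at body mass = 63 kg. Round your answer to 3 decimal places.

b = r · sᵧ/sₓ = 0.9508 · 416.4178/21.1589 = 18.712222
a = ȳ − b·x̄ = 768.6 − 18.712222·62.8 = -406.527572
ŷ(63) = a + b·63 = -406.527572 + 18.712222·63 = 772.342444

772.342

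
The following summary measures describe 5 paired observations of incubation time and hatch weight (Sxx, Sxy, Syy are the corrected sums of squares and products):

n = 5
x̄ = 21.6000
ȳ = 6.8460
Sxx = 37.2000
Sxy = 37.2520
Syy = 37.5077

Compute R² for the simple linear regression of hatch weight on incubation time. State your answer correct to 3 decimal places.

0.995

R² = Sxy²/(Sxx·Syy) = (37.252)²/(37.2·37.5077) = 0.994571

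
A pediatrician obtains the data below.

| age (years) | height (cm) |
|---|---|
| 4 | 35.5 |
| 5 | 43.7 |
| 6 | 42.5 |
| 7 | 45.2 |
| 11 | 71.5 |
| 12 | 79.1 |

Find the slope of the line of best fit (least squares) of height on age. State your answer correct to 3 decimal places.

n = 6, Σx = 45, Σy = 317.5, Σxy = 2667.6, Σx² = 391
Sxx = Σx² − (Σx)²/n = 391 − 337.5 = 53.5
Sxy = Σxy − (Σx)(Σy)/n = 2667.6 − 2381.25 = 286.35
b = Sxy/Sxx = 286.35/53.5 = 5.352336

5.352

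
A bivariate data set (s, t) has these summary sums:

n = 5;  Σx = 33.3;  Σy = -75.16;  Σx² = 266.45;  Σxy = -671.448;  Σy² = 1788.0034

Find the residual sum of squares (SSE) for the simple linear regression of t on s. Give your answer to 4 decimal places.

Sxx = Σx² − (Σx)²/n = 266.45 − 221.778 = 44.672
Sxy = Σxy − (Σx)(Σy)/n = -671.448 − (-500.5656) = -170.8824
Syy = Σy² − (Σy)²/n = 1788.0034 − 1129.80512 = 658.19828
b = Sxy/Sxx = -170.8824/44.672 = -3.825269
SSE = Syy − b·Sxy = 658.19828 − (-3.825269)·(-170.8824) = 4.527197

4.5272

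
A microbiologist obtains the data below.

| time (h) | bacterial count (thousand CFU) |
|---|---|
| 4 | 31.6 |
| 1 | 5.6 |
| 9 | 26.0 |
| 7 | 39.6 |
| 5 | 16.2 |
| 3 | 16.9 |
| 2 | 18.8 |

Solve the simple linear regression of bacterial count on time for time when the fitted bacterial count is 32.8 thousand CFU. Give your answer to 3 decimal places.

8.436

n = 7, Σx = 31, Σy = 154.7, Σxy = 812.5, Σx² = 185
Sxx = Σx² − (Σx)²/n = 185 − 137.285714 = 47.714286
Sxy = Σxy − (Σx)(Σy)/n = 812.5 − 685.1 = 127.4
b = Sxy/Sxx = 127.4/47.714286 = 2.670060
a = ȳ − b·x̄ = 22.1 − 2.670060·4.428571 = 10.275449
Set a + b·x = 32.8: x = (32.8 − 10.275449) / 2.670060 = 8.435972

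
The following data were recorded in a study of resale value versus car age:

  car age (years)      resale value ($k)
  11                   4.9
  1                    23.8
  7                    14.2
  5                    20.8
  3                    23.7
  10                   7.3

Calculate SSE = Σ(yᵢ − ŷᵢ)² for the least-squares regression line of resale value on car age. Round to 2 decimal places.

n = 6, Σx = 37, Σy = 94.7, Σxy = 425.2, Σx² = 305, Σy² = 1839.71
Sxx = Σx² − (Σx)²/n = 305 − 228.166667 = 76.833333
Sxy = Σxy − (Σx)(Σy)/n = 425.2 − 583.983333 = -158.783333
Syy = Σy² − (Σy)²/n = 1839.71 − 1494.681667 = 345.028333
b = Sxy/Sxx = -158.783333/76.833333 = -2.066594
SSE = Syy − b·Sxy = 345.028333 − (-2.066594)·(-158.783333) = 16.887592

16.89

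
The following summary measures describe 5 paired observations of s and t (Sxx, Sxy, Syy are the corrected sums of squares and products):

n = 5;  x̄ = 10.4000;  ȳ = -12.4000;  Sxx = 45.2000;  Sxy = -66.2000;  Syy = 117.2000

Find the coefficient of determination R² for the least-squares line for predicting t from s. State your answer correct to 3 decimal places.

R² = Sxy²/(Sxx·Syy) = (-66.2)²/(45.2·117.2) = 0.827275

0.827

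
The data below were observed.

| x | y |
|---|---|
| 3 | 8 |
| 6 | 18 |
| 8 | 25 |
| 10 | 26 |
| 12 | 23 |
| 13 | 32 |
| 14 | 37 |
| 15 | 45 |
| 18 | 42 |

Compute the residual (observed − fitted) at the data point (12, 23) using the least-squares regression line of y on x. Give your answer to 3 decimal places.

-7.787

n = 9, Σx = 99, Σy = 256, Σxy = 3233, Σx² = 1267
Sxx = Σx² − (Σx)²/n = 1267 − 1089 = 178
Sxy = Σxy − (Σx)(Σy)/n = 3233 − 2816 = 417
b = Sxy/Sxx = 417/178 = 2.342697
a = ȳ − b·x̄ = 28.444444 − 2.342697·11 = 2.674782
ŷ(12) = 2.674782 + 2.342697·12 = 30.787141
residual = y − ŷ = 23 − 30.787141 = -7.787141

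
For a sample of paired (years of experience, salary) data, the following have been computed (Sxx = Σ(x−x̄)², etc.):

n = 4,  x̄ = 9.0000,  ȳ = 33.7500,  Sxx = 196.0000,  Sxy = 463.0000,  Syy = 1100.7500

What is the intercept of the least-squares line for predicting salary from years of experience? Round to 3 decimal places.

12.490

b = Sxy/Sxx = 463/196 = 2.362245
a = ȳ − b·x̄ = 33.75 − 2.362245·9 = 12.489796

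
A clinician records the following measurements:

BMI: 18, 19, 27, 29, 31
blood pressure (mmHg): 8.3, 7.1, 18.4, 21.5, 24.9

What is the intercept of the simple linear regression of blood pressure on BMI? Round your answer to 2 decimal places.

n = 5, Σx = 124, Σy = 80.2, Σxy = 2176.5, Σx² = 3216
Sxx = Σx² − (Σx)²/n = 3216 − 3075.2 = 140.8
Sxy = Σxy − (Σx)(Σy)/n = 2176.5 − 1988.96 = 187.54
b = Sxy/Sxx = 187.54/140.8 = 1.331960
a = ȳ − b·x̄ = 16.04 − 1.331960·24.8 = -16.992614

-16.99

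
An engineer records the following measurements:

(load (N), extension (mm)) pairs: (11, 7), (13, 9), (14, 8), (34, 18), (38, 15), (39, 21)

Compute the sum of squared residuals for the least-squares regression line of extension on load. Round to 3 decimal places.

19.035

n = 6, Σx = 149, Σy = 78, Σxy = 2307, Σx² = 4607, Σy² = 1184
Sxx = Σx² − (Σx)²/n = 4607 − 3700.166667 = 906.833333
Sxy = Σxy − (Σx)(Σy)/n = 2307 − 1937 = 370
Syy = Σy² − (Σy)²/n = 1184 − 1014 = 170
b = Sxy/Sxx = 370/906.833333 = 0.408013
SSE = Syy − b·Sxy = 170 − 0.408013·370 = 19.035104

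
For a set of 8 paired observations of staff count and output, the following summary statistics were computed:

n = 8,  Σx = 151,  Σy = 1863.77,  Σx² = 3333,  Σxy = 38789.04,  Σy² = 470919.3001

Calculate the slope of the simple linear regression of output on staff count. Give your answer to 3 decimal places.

7.477

Sxx = Σx² − (Σx)²/n = 3333 − 2850.125 = 482.875
Sxy = Σxy − (Σx)(Σy)/n = 38789.04 − 35178.65875 = 3610.38125
b = Sxy/Sxx = 3610.38125/482.875 = 7.476844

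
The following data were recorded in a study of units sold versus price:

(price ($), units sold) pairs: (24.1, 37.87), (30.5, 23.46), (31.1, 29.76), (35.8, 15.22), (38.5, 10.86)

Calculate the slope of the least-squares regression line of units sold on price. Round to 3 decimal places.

n = 5, Σx = 160, Σy = 117.17, Σxy = 3516.719, Σx² = 5242.16
Sxx = Σx² − (Σx)²/n = 5242.16 − 5120 = 122.16
Sxy = Σxy − (Σx)(Σy)/n = 3516.719 − 3749.44 = -232.721
b = Sxy/Sxx = -232.721/122.16 = -1.905051

-1.905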